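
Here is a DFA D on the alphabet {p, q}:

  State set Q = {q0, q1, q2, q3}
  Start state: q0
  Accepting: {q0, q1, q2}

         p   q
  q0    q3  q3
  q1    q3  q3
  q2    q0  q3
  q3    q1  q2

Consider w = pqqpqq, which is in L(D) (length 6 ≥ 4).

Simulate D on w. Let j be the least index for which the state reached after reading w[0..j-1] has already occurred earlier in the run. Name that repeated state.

q3

Run of D on w = p q q p q q:
  step 0: q0  (start)
  step 1: q3  (read p: q0→q3)
  step 2: q2  (read q: q3→q2)
  step 3: q3  (read q: q2→q3)   ← first repeat (q3 seen earlier)
  step 4: q1  (read p: q3→q1)
  step 5: q3  (read q: q1→q3)
  step 6: q2  (read q: q3→q2)

The earliest repeat is at step j = 3: D is in q3, which it already visited at step i = 1.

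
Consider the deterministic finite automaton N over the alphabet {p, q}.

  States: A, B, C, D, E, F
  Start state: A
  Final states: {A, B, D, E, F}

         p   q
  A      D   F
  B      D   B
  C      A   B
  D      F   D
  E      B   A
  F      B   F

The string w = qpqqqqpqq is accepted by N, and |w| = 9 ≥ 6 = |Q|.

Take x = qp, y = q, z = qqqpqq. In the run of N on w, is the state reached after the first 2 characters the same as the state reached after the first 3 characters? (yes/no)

yes

State sequence: A -q-> F -p-> B -q-> B

After x (step 2): B. After xy (step 3): B.
They match, so y = q drives N around a cycle from B back to itself; pumping y any number of times keeps N in B before reading z, and xyⁱz ∈ L(N) for every i ≥ 0.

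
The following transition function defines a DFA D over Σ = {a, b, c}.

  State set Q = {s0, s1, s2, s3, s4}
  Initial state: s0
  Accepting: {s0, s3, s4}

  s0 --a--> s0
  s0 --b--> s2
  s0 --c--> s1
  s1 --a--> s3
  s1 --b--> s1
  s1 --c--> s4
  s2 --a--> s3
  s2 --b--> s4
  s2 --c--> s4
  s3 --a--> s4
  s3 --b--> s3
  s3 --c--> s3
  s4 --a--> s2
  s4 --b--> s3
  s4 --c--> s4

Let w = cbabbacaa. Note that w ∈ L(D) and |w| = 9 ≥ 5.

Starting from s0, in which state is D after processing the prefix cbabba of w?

s4

State sequence: s0 -c-> s1 -b-> s1 -a-> s3 -b-> s3 -b-> s3 -a-> s4

After reading 6 characters, D is in state s4.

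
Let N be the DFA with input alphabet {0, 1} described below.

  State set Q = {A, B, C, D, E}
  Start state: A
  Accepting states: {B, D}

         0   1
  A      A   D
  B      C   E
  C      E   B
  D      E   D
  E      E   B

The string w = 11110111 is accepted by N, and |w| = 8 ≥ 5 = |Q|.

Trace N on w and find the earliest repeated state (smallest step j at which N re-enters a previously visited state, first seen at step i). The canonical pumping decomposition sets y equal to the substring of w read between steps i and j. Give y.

State sequence: A -1-> D -1-> D -1-> D -1-> D -0-> E -1-> B -1-> E -1-> B
First repeat at step 2: D was already visited.

So i = 1, j = 2, giving x = w[0:1] = 1, y = w[1:2] = 1, z = w[2:8] = 110111.
Check: |xy| = 2 ≤ 5 and |y| = 1 ≥ 1. Reading y takes N from D back to D, so every xyⁱz is accepted.

1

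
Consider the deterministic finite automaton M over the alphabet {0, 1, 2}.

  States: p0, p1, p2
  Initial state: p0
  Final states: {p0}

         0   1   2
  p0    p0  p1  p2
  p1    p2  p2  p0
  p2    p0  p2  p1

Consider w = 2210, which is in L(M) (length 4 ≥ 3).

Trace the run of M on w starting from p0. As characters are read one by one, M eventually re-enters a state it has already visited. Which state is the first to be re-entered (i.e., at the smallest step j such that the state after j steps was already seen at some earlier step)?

Run of M on w = 2 2 1 0:
  step 0: p0  (start)
  step 1: p2  (read 2: p0→p2)
  step 2: p1  (read 2: p2→p1)
  step 3: p2  (read 1: p1→p2)   ← first repeat (p2 seen earlier)
  step 4: p0  (read 0: p2→p0)

The earliest repeat is at step j = 3: M is in p2, which it already visited at step i = 1.
Pumping length from the standard proof: p = 3 (the number of states). The repeated state found above gives |xy| = j ≤ 3 and |y| = j − i ≥ 1.

p2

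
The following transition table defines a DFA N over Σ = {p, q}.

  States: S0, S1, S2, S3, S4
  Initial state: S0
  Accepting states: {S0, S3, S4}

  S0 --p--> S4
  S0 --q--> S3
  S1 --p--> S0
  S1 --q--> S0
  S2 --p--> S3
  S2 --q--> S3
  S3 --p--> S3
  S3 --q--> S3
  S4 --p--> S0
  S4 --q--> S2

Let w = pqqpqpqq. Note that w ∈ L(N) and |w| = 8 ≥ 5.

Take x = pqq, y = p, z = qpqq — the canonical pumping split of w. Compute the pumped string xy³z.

xy^3z = pqq·p·p·p·qpqq = pqqpppqpqq.
Reading y = p takes N from S3 back to S3, so after x·y·y·y the machine is still in S3, and z then leads to the accepting state S3. Hence pqqpppqpqq ∈ L(N).

pqqpppqpqq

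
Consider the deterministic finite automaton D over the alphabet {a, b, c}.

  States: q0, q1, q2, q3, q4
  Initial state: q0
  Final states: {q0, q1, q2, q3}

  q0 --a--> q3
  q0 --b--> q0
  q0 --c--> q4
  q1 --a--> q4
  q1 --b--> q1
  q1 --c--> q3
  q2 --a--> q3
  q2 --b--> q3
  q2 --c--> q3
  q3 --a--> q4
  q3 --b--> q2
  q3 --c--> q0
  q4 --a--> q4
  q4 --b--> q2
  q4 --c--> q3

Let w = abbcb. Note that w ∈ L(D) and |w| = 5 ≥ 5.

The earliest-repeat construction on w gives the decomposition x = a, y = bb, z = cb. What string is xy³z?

abbbbbbcb

xy^3z = a·bb·bb·bb·cb = abbbbbbcb.
Reading y = bb takes D from q3 back to q3, so after x·y·y·y the machine is still in q3, and z then leads to the accepting state q0. Hence abbbbbbcb ∈ L(D).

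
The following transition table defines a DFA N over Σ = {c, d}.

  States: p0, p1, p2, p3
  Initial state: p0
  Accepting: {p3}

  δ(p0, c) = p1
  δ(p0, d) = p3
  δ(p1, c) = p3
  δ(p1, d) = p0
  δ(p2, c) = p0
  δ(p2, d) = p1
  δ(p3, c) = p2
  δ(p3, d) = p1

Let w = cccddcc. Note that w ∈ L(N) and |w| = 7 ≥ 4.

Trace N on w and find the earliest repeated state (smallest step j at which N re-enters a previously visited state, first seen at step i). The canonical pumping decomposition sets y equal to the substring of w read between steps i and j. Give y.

ccd

State sequence: p0 -c-> p1 -c-> p3 -c-> p2 -d-> p1 -d-> p0 -c-> p1 -c-> p3
First repeat at step 4: p1 was already visited.

So i = 1, j = 4, giving x = w[0:1] = c, y = w[1:4] = ccd, z = w[4:7] = dcc.
Check: |xy| = 4 ≤ 4 and |y| = 3 ≥ 1. Reading y takes N from p1 back to p1, so every xyⁱz is accepted.
Since N has 4 states, any run of length ≥ 4 visits 4+1 states, so by pigeonhole some state repeats within the first 4 steps — that repeat gives the pumpable loop.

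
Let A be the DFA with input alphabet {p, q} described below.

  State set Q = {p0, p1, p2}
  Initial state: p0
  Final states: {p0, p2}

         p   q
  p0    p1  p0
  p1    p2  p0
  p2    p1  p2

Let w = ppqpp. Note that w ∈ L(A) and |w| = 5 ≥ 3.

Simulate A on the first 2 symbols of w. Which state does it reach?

Run of A on the first 2 characters of w = p p:
  step 0: p0  (start)
  step 1: p1  (read p: p0→p1)
  step 2: p2  (read p: p1→p2)

After reading 2 characters, A is in state p2.

p2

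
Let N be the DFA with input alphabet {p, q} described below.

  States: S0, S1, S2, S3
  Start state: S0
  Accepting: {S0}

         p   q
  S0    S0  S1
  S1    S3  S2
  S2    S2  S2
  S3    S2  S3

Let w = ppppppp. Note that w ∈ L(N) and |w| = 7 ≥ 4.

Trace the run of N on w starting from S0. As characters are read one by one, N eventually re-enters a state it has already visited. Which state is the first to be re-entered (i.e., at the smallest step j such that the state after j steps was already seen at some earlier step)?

State sequence: S0 -p-> S0 -p-> S0 -p-> S0 -p-> S0 -p-> S0 -p-> S0 -p-> S0
First repeat at step 1: S0 was already visited.

The earliest repeat is at step j = 1: N is in S0, which it already visited at step i = 0.
The DFA has 4 states, so the proof of the pumping lemma guarantees a repeated state among the first 4+1 visited; the segment between the two visits is the pumpable y.

S0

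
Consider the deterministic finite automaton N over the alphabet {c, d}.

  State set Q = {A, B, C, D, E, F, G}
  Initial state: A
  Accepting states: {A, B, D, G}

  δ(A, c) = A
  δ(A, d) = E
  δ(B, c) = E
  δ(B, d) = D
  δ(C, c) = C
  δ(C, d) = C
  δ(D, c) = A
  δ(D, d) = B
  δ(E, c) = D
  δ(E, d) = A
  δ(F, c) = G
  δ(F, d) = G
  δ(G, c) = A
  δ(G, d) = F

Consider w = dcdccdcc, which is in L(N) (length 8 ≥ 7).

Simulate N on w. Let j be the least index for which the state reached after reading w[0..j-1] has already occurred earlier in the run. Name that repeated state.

Run of N on w = d c d c c d c c:
  step 0: A  (start)
  step 1: E  (read d: A→E)
  step 2: D  (read c: E→D)
  step 3: B  (read d: D→B)
  step 4: E  (read c: B→E)   ← first repeat (E seen earlier)
  step 5: D  (read c: E→D)
  step 6: B  (read d: D→B)
  step 7: E  (read c: B→E)
  step 8: D  (read c: E→D)

The earliest repeat is at step j = 4: N is in E, which it already visited at step i = 1.
Since N has 7 states, any run of length ≥ 7 visits 7+1 states, so by pigeonhole some state repeats within the first 7 steps — that repeat gives the pumpable loop.

E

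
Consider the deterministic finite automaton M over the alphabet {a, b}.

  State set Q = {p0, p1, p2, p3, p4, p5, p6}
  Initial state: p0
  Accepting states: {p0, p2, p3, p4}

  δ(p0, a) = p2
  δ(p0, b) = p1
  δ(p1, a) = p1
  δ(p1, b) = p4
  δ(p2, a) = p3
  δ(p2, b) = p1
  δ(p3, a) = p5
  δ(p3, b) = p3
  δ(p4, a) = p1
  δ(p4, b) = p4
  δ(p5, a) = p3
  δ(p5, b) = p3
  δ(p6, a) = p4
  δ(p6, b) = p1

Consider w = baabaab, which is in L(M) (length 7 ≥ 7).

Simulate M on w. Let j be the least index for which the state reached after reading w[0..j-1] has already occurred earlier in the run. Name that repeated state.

Run of M on w = b a a b a a b:
  step 0: p0  (start)
  step 1: p1  (read b: p0→p1)
  step 2: p1  (read a: p1→p1)   ← first repeat (p1 seen earlier)
  step 3: p1  (read a: p1→p1)
  step 4: p4  (read b: p1→p4)
  step 5: p1  (read a: p4→p1)
  step 6: p1  (read a: p1→p1)
  step 7: p4  (read b: p1→p4)

The earliest repeat is at step j = 2: M is in p1, which it already visited at step i = 1.
The DFA has 7 states, so the proof of the pumping lemma guarantees a repeated state among the first 7+1 visited; the segment between the two visits is the pumpable y.

p1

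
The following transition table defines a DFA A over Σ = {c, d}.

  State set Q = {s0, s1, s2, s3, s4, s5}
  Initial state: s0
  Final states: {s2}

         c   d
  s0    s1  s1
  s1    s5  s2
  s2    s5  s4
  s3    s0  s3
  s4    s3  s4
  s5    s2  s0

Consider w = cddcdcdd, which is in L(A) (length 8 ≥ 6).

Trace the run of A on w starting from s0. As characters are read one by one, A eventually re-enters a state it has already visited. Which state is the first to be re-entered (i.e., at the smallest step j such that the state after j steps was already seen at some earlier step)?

s3

Run of A on w = c d d c d c d d:
  step 0: s0  (start)
  step 1: s1  (read c: s0→s1)
  step 2: s2  (read d: s1→s2)
  step 3: s4  (read d: s2→s4)
  step 4: s3  (read c: s4→s3)
  step 5: s3  (read d: s3→s3)   ← first repeat (s3 seen earlier)
  step 6: s0  (read c: s3→s0)
  step 7: s1  (read d: s0→s1)
  step 8: s2  (read d: s1→s2)

The earliest repeat is at step j = 5: A is in s3, which it already visited at step i = 4.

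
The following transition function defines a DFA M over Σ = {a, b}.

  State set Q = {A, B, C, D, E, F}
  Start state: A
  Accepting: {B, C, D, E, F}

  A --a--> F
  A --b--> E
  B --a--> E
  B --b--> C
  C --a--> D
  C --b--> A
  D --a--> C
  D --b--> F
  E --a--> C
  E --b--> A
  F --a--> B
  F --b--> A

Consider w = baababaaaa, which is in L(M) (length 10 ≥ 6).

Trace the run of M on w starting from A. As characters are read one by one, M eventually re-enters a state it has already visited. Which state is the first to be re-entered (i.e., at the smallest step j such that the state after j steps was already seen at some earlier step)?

Run of M on w = b a a b a b a a a a:
  step 0: A  (start)
  step 1: E  (read b: A→E)
  step 2: C  (read a: E→C)
  step 3: D  (read a: C→D)
  step 4: F  (read b: D→F)
  step 5: B  (read a: F→B)
  step 6: C  (read b: B→C)   ← first repeat (C seen earlier)
  step 7: D  (read a: C→D)
  step 8: C  (read a: D→C)
  step 9: D  (read a: C→D)
  step 10: C  (read a: D→C)

The earliest repeat is at step j = 6: M is in C, which it already visited at step i = 2.
The DFA has 6 states, so the proof of the pumping lemma guarantees a repeated state among the first 6+1 visited; the segment between the two visits is the pumpable y.

C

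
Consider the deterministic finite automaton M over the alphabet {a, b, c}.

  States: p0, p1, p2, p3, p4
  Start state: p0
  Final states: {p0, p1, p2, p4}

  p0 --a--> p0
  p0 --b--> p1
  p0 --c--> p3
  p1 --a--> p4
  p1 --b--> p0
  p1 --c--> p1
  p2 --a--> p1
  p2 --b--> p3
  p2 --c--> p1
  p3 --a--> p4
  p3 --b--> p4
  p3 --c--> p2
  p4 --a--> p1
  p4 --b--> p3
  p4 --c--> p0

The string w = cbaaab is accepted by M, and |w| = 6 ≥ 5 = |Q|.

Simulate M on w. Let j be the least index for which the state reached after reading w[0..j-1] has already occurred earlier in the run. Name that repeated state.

State sequence: p0 -c-> p3 -b-> p4 -a-> p1 -a-> p4 -a-> p1 -b-> p0
First repeat at step 4: p4 was already visited.

The earliest repeat is at step j = 4: M is in p4, which it already visited at step i = 2.
Since M has 5 states, any run of length ≥ 5 visits 5+1 states, so by pigeonhole some state repeats within the first 5 steps — that repeat gives the pumpable loop.

p4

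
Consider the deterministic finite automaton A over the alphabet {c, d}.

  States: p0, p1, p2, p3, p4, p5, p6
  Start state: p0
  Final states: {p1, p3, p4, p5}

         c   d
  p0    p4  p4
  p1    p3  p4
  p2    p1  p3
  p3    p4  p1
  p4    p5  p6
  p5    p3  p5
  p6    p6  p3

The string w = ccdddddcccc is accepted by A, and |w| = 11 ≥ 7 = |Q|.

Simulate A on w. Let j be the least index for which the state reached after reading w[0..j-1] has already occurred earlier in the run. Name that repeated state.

p5

State sequence: p0 -c-> p4 -c-> p5 -d-> p5 -d-> p5 -d-> p5 -d-> p5 -d-> p5 -c-> p3 -c-> p4 -c-> p5 -c-> p3
First repeat at step 3: p5 was already visited.

The earliest repeat is at step j = 3: A is in p5, which it already visited at step i = 2.
The DFA has 7 states, so the proof of the pumping lemma guarantees a repeated state among the first 7+1 visited; the segment between the two visits is the pumpable y.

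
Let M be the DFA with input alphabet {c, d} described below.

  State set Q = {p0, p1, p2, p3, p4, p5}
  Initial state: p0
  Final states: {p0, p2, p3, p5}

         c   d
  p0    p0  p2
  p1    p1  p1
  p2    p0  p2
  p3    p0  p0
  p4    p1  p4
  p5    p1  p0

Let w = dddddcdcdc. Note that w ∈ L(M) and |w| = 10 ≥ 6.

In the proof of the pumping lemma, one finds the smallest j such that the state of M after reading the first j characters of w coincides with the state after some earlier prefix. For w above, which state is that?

p2

State sequence: p0 -d-> p2 -d-> p2 -d-> p2 -d-> p2 -d-> p2 -c-> p0 -d-> p2 -c-> p0 -d-> p2 -c-> p0
First repeat at step 2: p2 was already visited.

The earliest repeat is at step j = 2: M is in p2, which it already visited at step i = 1.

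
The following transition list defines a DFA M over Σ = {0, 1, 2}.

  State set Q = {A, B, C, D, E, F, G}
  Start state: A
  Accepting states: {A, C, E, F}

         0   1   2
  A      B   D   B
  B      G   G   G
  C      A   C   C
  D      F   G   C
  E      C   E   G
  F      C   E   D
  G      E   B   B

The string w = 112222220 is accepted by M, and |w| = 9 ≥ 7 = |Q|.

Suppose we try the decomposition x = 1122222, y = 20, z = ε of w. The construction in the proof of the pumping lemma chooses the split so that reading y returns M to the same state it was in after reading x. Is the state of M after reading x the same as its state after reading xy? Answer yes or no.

Run of M on the first 9 characters of w = 1 1 2 2 2 2 2 2 0:
  step 0: A  (start)
  step 1: D  (read 1: A→D)
  step 2: G  (read 1: D→G)
  step 3: B  (read 2: G→B)
  step 4: G  (read 2: B→G)
  step 5: B  (read 2: G→B)
  step 6: G  (read 2: B→G)
  step 7: B  (read 2: G→B)
  step 8: G  (read 2: B→G)
  step 9: E  (read 0: G→E)

After x (step 7): B. After xy (step 9): E.
They differ (B ≠ E), so y is not a cycle from the state after x; this split is not the one the pumping-lemma construction produces, and pumping y need not keep the string in L(M).

no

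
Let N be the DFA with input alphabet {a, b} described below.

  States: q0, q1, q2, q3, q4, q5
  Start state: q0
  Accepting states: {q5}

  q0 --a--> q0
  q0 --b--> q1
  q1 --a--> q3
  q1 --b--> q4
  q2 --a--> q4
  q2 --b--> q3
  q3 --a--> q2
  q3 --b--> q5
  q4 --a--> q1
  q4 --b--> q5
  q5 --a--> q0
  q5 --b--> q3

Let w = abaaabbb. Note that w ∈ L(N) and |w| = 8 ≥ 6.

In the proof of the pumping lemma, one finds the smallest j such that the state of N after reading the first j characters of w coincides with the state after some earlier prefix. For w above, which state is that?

q0

State sequence: q0 -a-> q0 -b-> q1 -a-> q3 -a-> q2 -a-> q4 -b-> q5 -b-> q3 -b-> q5
First repeat at step 1: q0 was already visited.

The earliest repeat is at step j = 1: N is in q0, which it already visited at step i = 0.
Pumping length from the standard proof: p = 6 (the number of states). The repeated state found above gives |xy| = j ≤ 6 and |y| = j − i ≥ 1.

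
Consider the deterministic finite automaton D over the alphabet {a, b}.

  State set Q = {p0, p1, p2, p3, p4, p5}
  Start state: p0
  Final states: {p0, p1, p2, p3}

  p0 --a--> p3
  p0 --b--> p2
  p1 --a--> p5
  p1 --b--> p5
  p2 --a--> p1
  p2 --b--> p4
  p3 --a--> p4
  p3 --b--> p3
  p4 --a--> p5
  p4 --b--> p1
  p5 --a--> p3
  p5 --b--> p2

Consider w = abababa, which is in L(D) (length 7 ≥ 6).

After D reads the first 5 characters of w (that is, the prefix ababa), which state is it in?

p5

Run of D on the first 5 characters of w = a b a b a:
  step 0: p0  (start)
  step 1: p3  (read a: p0→p3)
  step 2: p3  (read b: p3→p3)
  step 3: p4  (read a: p3→p4)
  step 4: p1  (read b: p4→p1)
  step 5: p5  (read a: p1→p5)

After reading 5 characters, D is in state p5.
(This kind of state-tracing is the core of the pumping-lemma construction: with 6 states, pigeonhole forces a repeat within the first 6 steps.)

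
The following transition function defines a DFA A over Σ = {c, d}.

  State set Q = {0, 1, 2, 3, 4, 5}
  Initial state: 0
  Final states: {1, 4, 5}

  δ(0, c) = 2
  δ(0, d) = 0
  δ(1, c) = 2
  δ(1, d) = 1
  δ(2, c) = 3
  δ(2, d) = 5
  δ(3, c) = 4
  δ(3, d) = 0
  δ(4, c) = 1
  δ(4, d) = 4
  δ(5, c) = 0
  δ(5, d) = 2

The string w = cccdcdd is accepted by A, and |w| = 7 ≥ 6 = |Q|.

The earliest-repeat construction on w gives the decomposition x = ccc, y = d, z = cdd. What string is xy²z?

xy^2z = ccc·d·d·cdd = cccddcdd.
Reading y = d takes A from 4 back to 4, so after x·y·y the machine is still in 4, and z then leads to the accepting state 1. Hence cccddcdd ∈ L(A).

cccddcdd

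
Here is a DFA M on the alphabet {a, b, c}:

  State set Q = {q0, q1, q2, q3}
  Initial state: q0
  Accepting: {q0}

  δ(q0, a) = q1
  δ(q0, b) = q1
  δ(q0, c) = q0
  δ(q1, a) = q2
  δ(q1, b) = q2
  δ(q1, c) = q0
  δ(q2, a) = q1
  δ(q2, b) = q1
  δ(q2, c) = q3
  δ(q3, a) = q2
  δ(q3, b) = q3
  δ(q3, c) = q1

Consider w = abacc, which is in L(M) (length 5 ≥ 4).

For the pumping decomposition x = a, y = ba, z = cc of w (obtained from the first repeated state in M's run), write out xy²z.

xy^2z = a·ba·ba·cc = ababacc.
Reading y = ba takes M from q1 back to q1, so after x·y·y the machine is still in q1, and z then leads to the accepting state q0. Hence ababacc ∈ L(M).

ababacc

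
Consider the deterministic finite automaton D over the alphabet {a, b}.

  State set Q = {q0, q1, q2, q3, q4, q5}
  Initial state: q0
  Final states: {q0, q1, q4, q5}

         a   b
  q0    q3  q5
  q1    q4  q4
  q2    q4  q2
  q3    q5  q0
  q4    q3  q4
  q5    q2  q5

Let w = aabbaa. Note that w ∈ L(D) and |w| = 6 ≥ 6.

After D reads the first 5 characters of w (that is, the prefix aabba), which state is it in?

State sequence: q0 -a-> q3 -a-> q5 -b-> q5 -b-> q5 -a-> q2

After reading 5 characters, D is in state q2.

q2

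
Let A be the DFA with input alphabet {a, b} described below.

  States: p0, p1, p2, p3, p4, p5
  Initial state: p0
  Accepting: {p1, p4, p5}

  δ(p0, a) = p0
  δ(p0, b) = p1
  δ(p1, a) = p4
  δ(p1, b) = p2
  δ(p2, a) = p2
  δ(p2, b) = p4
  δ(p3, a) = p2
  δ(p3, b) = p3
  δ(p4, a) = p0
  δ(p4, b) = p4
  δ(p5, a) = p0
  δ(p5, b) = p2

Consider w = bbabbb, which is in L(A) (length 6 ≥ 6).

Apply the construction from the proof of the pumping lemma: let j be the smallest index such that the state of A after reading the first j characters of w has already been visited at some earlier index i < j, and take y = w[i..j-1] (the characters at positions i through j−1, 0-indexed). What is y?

Run of A on w = b b a b b b:
  step 0: p0  (start)
  step 1: p1  (read b: p0→p1)
  step 2: p2  (read b: p1→p2)
  step 3: p2  (read a: p2→p2)   ← first repeat (p2 seen earlier)
  step 4: p4  (read b: p2→p4)
  step 5: p4  (read b: p4→p4)
  step 6: p4  (read b: p4→p4)

So i = 2, j = 3, giving x = w[0:2] = bb, y = w[2:3] = a, z = w[3:6] = bbb.
Check: |xy| = 3 ≤ 6 and |y| = 1 ≥ 1. Reading y takes A from p2 back to p2, so every xyⁱz is accepted.

a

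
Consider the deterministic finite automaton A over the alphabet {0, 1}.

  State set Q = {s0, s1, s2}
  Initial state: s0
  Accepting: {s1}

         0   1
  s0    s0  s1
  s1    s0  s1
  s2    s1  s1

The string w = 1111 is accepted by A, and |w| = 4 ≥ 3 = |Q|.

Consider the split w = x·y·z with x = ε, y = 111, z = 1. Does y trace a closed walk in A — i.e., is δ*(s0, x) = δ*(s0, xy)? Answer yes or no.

Run of A on the first 3 characters of w = 1 1 1:
  step 0: s0  (start)
  step 1: s1  (read 1: s0→s1)
  step 2: s1  (read 1: s1→s1)
  step 3: s1  (read 1: s1→s1)

After x (step 0): s0. After xy (step 3): s1.
They differ (s0 ≠ s1), so y is not a cycle from the state after x; this split is not the one the pumping-lemma construction produces, and pumping y need not keep the string in L(A).

no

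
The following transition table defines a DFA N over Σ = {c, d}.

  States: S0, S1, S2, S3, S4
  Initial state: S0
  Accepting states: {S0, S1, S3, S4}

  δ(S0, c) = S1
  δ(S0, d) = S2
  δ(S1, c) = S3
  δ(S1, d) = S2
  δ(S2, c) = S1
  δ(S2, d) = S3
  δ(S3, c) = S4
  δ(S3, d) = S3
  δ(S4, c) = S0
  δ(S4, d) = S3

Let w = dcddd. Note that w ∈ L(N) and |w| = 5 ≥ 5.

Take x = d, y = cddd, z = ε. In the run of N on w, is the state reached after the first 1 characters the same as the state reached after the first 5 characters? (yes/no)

Run of N on the first 5 characters of w = d c d d d:
  step 0: S0  (start)
  step 1: S2  (read d: S0→S2)
  step 2: S1  (read c: S2→S1)
  step 3: S2  (read d: S1→S2)
  step 4: S3  (read d: S2→S3)
  step 5: S3  (read d: S3→S3)

After x (step 1): S2. After xy (step 5): S3.
They differ (S2 ≠ S3), so y is not a cycle from the state after x; this split is not the one the pumping-lemma construction produces, and pumping y need not keep the string in L(N).

no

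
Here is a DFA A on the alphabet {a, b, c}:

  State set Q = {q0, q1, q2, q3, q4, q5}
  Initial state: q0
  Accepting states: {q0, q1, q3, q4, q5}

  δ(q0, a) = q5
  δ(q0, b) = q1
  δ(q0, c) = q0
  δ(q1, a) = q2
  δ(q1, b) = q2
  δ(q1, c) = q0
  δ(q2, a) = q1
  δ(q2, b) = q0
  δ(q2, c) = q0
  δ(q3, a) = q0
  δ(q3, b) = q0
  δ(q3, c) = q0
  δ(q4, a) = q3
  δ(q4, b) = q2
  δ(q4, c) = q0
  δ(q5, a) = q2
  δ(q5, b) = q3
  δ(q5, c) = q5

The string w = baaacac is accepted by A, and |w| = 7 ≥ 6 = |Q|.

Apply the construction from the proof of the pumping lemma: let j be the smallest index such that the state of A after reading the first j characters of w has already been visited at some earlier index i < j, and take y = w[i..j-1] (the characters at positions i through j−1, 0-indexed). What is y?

aa

State sequence: q0 -b-> q1 -a-> q2 -a-> q1 -a-> q2 -c-> q0 -a-> q5 -c-> q5
First repeat at step 3: q1 was already visited.

So i = 1, j = 3, giving x = w[0:1] = b, y = w[1:3] = aa, z = w[3:7] = acac.
Check: |xy| = 3 ≤ 6 and |y| = 2 ≥ 1. Reading y takes A from q1 back to q1, so every xyⁱz is accepted.
Pumping length from the standard proof: p = 6 (the number of states). The repeated state found above gives |xy| = j ≤ 6 and |y| = j − i ≥ 1.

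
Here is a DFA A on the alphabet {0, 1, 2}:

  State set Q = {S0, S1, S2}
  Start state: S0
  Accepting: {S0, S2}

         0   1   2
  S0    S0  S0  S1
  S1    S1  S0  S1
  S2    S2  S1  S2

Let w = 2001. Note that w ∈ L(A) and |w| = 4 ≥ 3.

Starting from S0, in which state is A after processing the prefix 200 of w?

State sequence: S0 -2-> S1 -0-> S1 -0-> S1

After reading 3 characters, A is in state S1.
(This kind of state-tracing is the core of the pumping-lemma construction: with 3 states, pigeonhole forces a repeat within the first 3 steps.)

S1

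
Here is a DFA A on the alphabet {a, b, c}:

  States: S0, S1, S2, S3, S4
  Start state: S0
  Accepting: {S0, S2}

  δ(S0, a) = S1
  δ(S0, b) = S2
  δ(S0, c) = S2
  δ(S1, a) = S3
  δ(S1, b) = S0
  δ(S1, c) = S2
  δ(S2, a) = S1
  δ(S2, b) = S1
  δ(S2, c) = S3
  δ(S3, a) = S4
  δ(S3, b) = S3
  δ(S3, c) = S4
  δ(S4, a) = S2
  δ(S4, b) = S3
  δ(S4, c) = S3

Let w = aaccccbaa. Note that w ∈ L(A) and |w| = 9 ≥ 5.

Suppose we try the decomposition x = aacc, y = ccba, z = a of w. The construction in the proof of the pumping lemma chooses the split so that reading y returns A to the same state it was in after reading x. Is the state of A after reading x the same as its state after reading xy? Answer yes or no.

Run of A on the first 8 characters of w = a a c c c c b a:
  step 0: S0  (start)
  step 1: S1  (read a: S0→S1)
  step 2: S3  (read a: S1→S3)
  step 3: S4  (read c: S3→S4)
  step 4: S3  (read c: S4→S3)
  step 5: S4  (read c: S3→S4)
  step 6: S3  (read c: S4→S3)
  step 7: S3  (read b: S3→S3)
  step 8: S4  (read a: S3→S4)

After x (step 4): S3. After xy (step 8): S4.
They differ (S3 ≠ S4), so y is not a cycle from the state after x; this split is not the one the pumping-lemma construction produces, and pumping y need not keep the string in L(A).

no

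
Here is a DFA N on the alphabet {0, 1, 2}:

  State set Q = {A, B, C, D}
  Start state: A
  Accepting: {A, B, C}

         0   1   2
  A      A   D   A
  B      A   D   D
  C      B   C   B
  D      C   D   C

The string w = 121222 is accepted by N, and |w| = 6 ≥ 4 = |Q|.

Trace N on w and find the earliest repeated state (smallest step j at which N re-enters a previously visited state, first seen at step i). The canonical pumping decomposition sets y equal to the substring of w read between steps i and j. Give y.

1

State sequence: A -1-> D -2-> C -1-> C -2-> B -2-> D -2-> C
First repeat at step 3: C was already visited.

So i = 2, j = 3, giving x = w[0:2] = 12, y = w[2:3] = 1, z = w[3:6] = 222.
Check: |xy| = 3 ≤ 4 and |y| = 1 ≥ 1. Reading y takes N from C back to C, so every xyⁱz is accepted.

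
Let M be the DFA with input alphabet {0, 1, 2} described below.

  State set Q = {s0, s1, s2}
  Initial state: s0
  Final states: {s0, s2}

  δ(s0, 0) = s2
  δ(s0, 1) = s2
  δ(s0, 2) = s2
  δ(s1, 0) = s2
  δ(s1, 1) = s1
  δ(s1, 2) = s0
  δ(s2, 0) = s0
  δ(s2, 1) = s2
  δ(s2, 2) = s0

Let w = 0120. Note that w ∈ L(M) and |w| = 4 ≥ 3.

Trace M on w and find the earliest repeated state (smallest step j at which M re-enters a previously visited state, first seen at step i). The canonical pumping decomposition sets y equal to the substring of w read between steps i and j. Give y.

1

State sequence: s0 -0-> s2 -1-> s2 -2-> s0 -0-> s2
First repeat at step 2: s2 was already visited.

So i = 1, j = 2, giving x = w[0:1] = 0, y = w[1:2] = 1, z = w[2:4] = 20.
Check: |xy| = 2 ≤ 3 and |y| = 1 ≥ 1. Reading y takes M from s2 back to s2, so every xyⁱz is accepted.
The DFA has 3 states, so the proof of the pumping lemma guarantees a repeated state among the first 3+1 visited; the segment between the two visits is the pumpable y.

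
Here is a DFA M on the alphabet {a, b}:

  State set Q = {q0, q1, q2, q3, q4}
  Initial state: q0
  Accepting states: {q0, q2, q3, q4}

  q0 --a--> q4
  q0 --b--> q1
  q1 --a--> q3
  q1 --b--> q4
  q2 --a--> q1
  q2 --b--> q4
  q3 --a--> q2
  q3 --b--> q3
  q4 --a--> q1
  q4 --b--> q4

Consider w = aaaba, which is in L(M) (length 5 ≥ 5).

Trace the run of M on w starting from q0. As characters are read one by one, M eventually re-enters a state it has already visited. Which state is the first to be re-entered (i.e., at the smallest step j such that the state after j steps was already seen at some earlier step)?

q3

State sequence: q0 -a-> q4 -a-> q1 -a-> q3 -b-> q3 -a-> q2
First repeat at step 4: q3 was already visited.

The earliest repeat is at step j = 4: M is in q3, which it already visited at step i = 3.
Pumping length from the standard proof: p = 5 (the number of states). The repeated state found above gives |xy| = j ≤ 5 and |y| = j − i ≥ 1.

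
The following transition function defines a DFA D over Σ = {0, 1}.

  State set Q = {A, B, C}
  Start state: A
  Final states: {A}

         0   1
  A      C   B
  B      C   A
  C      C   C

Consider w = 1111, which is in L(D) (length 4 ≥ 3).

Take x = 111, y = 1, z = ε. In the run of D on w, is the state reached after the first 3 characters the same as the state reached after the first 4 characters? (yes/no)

no

Run of D on the first 4 characters of w = 1 1 1 1:
  step 0: A  (start)
  step 1: B  (read 1: A→B)
  step 2: A  (read 1: B→A)
  step 3: B  (read 1: A→B)
  step 4: A  (read 1: B→A)

After x (step 3): B. After xy (step 4): A.
They differ (B ≠ A), so y is not a cycle from the state after x; this split is not the one the pumping-lemma construction produces, and pumping y need not keep the string in L(D).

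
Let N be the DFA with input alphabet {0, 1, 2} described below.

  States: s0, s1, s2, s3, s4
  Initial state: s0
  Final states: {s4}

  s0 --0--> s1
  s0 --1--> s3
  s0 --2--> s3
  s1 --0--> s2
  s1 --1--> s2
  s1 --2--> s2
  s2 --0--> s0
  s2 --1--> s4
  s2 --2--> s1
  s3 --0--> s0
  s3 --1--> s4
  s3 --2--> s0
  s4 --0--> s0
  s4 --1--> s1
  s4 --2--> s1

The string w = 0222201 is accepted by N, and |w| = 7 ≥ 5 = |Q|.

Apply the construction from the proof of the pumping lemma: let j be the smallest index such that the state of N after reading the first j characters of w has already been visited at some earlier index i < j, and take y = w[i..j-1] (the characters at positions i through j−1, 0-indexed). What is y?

Run of N on w = 0 2 2 2 2 0 1:
  step 0: s0  (start)
  step 1: s1  (read 0: s0→s1)
  step 2: s2  (read 2: s1→s2)
  step 3: s1  (read 2: s2→s1)   ← first repeat (s1 seen earlier)
  step 4: s2  (read 2: s1→s2)
  step 5: s1  (read 2: s2→s1)
  step 6: s2  (read 0: s1→s2)
  step 7: s4  (read 1: s2→s4)

So i = 1, j = 3, giving x = w[0:1] = 0, y = w[1:3] = 22, z = w[3:7] = 2201.
Check: |xy| = 3 ≤ 5 and |y| = 2 ≥ 1. Reading y takes N from s1 back to s1, so every xyⁱz is accepted.

22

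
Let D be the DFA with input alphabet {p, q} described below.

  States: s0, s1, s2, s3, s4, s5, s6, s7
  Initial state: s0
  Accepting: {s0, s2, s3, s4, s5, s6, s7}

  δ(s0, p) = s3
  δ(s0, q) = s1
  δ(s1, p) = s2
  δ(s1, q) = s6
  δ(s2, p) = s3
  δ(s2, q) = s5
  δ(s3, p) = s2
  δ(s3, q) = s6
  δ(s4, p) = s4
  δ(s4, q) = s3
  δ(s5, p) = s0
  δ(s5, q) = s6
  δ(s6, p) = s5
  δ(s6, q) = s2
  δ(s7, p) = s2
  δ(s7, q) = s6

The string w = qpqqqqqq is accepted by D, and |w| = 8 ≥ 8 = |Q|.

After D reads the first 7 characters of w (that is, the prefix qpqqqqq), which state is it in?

Run of D on the first 7 characters of w = q p q q q q q:
  step 0: s0  (start)
  step 1: s1  (read q: s0→s1)
  step 2: s2  (read p: s1→s2)
  step 3: s5  (read q: s2→s5)
  step 4: s6  (read q: s5→s6)
  step 5: s2  (read q: s6→s2)
  step 6: s5  (read q: s2→s5)
  step 7: s6  (read q: s5→s6)

After reading 7 characters, D is in state s6.
(This kind of state-tracing is the core of the pumping-lemma construction: with 8 states, pigeonhole forces a repeat within the first 8 steps.)

s6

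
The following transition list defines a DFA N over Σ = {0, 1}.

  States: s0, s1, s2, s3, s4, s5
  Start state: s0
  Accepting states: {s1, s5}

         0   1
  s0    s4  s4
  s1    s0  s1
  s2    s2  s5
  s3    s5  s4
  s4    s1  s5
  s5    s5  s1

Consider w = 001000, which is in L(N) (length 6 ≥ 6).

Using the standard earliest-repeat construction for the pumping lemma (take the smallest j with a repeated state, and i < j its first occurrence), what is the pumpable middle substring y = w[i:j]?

1

State sequence: s0 -0-> s4 -0-> s1 -1-> s1 -0-> s0 -0-> s4 -0-> s1
First repeat at step 3: s1 was already visited.

So i = 2, j = 3, giving x = w[0:2] = 00, y = w[2:3] = 1, z = w[3:6] = 000.
Check: |xy| = 3 ≤ 6 and |y| = 1 ≥ 1. Reading y takes N from s1 back to s1, so every xyⁱz is accepted.
The DFA has 6 states, so the proof of the pumping lemma guarantees a repeated state among the first 6+1 visited; the segment between the two visits is the pumpable y.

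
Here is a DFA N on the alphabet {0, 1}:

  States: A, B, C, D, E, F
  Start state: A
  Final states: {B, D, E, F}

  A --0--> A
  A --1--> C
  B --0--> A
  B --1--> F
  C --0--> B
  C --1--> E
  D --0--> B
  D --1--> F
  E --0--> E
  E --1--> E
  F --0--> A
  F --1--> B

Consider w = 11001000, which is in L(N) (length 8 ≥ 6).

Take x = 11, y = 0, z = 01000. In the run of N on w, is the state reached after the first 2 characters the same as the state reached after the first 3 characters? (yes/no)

Run of N on the first 3 characters of w = 1 1 0:
  step 0: A  (start)
  step 1: C  (read 1: A→C)
  step 2: E  (read 1: C→E)
  step 3: E  (read 0: E→E)

After x (step 2): E. After xy (step 3): E.
They match, so y = 0 drives N around a cycle from E back to itself; pumping y any number of times keeps N in E before reading z, and xyⁱz ∈ L(N) for every i ≥ 0.

yes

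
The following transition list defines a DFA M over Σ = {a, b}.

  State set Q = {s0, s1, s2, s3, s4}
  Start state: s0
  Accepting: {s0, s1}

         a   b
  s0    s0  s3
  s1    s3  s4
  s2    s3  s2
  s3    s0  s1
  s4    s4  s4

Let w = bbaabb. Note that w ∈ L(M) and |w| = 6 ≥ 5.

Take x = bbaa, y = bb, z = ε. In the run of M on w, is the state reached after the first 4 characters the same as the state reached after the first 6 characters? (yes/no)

State sequence: s0 -b-> s3 -b-> s1 -a-> s3 -a-> s0 -b-> s3 -b-> s1

After x (step 4): s0. After xy (step 6): s1.
They differ (s0 ≠ s1), so y is not a cycle from the state after x; this split is not the one the pumping-lemma construction produces, and pumping y need not keep the string in L(M).

no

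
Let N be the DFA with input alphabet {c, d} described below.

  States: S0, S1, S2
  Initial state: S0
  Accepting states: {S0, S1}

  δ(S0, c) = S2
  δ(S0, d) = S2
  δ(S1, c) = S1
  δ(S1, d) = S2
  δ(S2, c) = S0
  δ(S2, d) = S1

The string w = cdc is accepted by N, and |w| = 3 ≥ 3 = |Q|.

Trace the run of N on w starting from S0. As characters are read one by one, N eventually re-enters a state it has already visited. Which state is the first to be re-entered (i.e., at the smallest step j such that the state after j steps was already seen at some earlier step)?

State sequence: S0 -c-> S2 -d-> S1 -c-> S1
First repeat at step 3: S1 was already visited.

The earliest repeat is at step j = 3: N is in S1, which it already visited at step i = 2.
With |Q| = 3, pigeonhole forces a state repeat no later than step 3; the substring read between the first and second visits to that state can be pumped.

S1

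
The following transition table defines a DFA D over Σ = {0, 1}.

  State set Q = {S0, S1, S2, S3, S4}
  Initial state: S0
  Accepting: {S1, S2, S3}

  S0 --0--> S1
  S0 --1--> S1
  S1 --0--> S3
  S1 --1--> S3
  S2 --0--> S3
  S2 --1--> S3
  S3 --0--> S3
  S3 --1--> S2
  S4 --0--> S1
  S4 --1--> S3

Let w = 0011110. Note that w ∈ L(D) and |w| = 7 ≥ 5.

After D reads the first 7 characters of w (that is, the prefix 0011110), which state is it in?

State sequence: S0 -0-> S1 -0-> S3 -1-> S2 -1-> S3 -1-> S2 -1-> S3 -0-> S3

After reading 7 characters, D is in state S3.

S3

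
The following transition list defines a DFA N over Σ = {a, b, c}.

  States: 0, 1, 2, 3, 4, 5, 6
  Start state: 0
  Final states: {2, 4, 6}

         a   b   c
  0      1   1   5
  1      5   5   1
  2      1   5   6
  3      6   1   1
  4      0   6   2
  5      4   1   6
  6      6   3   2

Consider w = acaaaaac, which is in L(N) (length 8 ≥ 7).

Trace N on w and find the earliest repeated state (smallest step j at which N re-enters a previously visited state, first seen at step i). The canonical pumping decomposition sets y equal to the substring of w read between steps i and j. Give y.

c

Run of N on w = a c a a a a a c:
  step 0: 0  (start)
  step 1: 1  (read a: 0→1)
  step 2: 1  (read c: 1→1)   ← first repeat (1 seen earlier)
  step 3: 5  (read a: 1→5)
  step 4: 4  (read a: 5→4)
  step 5: 0  (read a: 4→0)
  step 6: 1  (read a: 0→1)
  step 7: 5  (read a: 1→5)
  step 8: 6  (read c: 5→6)

So i = 1, j = 2, giving x = w[0:1] = a, y = w[1:2] = c, z = w[2:8] = aaaaac.
Check: |xy| = 2 ≤ 7 and |y| = 1 ≥ 1. Reading y takes N from 1 back to 1, so every xyⁱz is accepted.
With |Q| = 7, pigeonhole forces a state repeat no later than step 7; the substring read between the first and second visits to that state can be pumped.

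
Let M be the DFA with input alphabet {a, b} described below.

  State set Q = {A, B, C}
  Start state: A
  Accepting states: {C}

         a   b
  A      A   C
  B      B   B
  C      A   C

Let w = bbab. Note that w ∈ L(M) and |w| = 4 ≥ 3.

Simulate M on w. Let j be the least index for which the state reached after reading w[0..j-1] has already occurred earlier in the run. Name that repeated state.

C

State sequence: A -b-> C -b-> C -a-> A -b-> C
First repeat at step 2: C was already visited.

The earliest repeat is at step j = 2: M is in C, which it already visited at step i = 1.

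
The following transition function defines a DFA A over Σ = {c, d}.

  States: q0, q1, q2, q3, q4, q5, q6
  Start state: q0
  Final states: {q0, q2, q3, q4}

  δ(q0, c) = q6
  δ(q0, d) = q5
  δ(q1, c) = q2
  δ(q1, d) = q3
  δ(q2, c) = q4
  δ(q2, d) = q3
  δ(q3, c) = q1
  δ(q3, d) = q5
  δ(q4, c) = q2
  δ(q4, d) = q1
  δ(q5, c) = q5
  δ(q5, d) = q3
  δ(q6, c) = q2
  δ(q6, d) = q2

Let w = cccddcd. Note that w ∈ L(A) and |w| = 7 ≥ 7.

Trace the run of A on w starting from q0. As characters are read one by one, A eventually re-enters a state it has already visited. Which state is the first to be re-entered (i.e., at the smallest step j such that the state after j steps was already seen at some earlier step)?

Run of A on w = c c c d d c d:
  step 0: q0  (start)
  step 1: q6  (read c: q0→q6)
  step 2: q2  (read c: q6→q2)
  step 3: q4  (read c: q2→q4)
  step 4: q1  (read d: q4→q1)
  step 5: q3  (read d: q1→q3)
  step 6: q1  (read c: q3→q1)   ← first repeat (q1 seen earlier)
  step 7: q3  (read d: q1→q3)

The earliest repeat is at step j = 6: A is in q1, which it already visited at step i = 4.
With |Q| = 7, pigeonhole forces a state repeat no later than step 7; the substring read between the first and second visits to that state can be pumped.

q1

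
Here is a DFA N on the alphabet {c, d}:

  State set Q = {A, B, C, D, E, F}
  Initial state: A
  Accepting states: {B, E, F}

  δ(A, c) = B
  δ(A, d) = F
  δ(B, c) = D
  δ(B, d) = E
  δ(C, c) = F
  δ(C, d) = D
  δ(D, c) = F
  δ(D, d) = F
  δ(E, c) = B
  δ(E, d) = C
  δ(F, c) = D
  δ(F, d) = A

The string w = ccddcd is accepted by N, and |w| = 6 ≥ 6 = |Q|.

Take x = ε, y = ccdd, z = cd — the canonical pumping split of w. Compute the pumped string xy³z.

ccddccddccddcd

xy^3z = ε·ccdd·ccdd·ccdd·cd = ccddccddccddcd.
Reading y = ccdd takes N from A back to A, so after x·y·y·y the machine is still in A, and z then leads to the accepting state E. Hence ccddccddccddcd ∈ L(N).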